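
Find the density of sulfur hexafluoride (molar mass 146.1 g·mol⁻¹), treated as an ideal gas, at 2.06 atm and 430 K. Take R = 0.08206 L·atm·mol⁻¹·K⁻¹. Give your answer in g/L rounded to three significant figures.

ρ ≈ 8.53 g/L

ρ = PM/(RT) = (2.06 × 146.1) / (0.08206 × 430.0)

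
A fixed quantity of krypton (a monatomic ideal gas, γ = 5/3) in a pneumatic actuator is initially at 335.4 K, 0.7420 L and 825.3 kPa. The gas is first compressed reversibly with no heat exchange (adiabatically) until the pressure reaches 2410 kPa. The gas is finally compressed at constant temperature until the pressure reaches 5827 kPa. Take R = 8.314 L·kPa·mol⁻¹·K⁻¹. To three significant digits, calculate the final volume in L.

V₃ ≈ 0.161 L

Reversible adiabatic, γ = 5/3: T₂ = T₁·(P₂/P₁)^((γ−1)/γ) = 514.9 K; V₂ = V₁·(P₁/P₂)^(1/γ) = 0.3901 L.
T constant ⇒ Boyle's law P V = const: T₃ = T₂; V₃ = V₂·(P₂/P₃) = 0.1613 L.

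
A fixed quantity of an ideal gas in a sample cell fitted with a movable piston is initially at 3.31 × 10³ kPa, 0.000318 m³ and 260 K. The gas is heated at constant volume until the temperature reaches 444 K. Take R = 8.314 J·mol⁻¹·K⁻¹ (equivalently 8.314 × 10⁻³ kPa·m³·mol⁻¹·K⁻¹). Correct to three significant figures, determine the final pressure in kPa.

P₂ ≈ 5.65e+03 kPa

Isochoric, so P/T is constant: V₂ = V₁; P₂ = P₁·(T₂/T₁) = 5652 kPa.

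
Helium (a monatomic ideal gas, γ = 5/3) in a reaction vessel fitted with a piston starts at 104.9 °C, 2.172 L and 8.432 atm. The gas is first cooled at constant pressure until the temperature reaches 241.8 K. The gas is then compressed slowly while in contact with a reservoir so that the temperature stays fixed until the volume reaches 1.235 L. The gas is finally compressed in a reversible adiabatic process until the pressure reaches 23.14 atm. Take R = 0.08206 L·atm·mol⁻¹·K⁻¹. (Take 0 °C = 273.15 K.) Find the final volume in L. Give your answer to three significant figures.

V₄ ≈ 0.723 L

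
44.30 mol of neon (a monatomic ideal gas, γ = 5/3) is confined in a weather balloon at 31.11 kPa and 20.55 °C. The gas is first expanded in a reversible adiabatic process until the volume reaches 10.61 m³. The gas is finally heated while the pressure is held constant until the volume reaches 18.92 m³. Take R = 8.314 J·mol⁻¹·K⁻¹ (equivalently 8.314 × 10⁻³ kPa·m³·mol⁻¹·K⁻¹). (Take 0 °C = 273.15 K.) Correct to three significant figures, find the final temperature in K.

Convert: T₁ = 293.7 K.
From PV = nRT: V₁ = nRT₁/P₁ = 3.477 m³.
Adiabatic (γ = 5/3), T V^(γ−1) and P V^γ constant: T₂ = T₁·(V₁/V₂)^(γ−1) = 139.6 K; P₂ = P₁·(V₁/V₂)^γ = 4.846 kPa.
P constant ⇒ V ∝ T: P₃ = P₂; T₃ = T₂·(V₃/V₂) = 248.9 K.

T₃ ≈ 249 K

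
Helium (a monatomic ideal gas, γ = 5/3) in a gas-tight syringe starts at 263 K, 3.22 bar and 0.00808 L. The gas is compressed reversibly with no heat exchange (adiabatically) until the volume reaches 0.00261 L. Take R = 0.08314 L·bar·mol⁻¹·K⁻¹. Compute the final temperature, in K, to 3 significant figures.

Reversible adiabatic, γ = 5/3: T₂ = T₁·(V₁/V₂)^(γ−1) = 558.6 K; P₂ = P₁·(V₁/V₂)^γ = 21.17 bar.

T₂ ≈ 559 K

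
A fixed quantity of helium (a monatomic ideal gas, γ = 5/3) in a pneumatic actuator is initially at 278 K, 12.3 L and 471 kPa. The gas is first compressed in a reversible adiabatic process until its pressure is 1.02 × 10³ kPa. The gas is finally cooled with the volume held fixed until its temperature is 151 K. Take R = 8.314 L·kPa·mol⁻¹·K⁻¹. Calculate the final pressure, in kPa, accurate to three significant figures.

Adiabatic (γ = 5/3), T V^(γ−1) and P V^γ constant: T₂ = T₁·(P₂/P₁)^((γ−1)/γ) = 378.7 K; V₂ = V₁·(P₁/P₂)^(1/γ) = 7.737 L.
Isochoric, so P/T is constant: V₃ = V₂; P₃ = P₂·(T₃/T₂) = 406.7 kPa.

P₃ ≈ 407 kPa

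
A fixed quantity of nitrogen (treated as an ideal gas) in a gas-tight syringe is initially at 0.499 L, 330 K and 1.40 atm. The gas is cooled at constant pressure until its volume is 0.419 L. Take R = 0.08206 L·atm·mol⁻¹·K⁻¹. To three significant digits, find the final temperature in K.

T₂ ≈ 277 K

P constant ⇒ V ∝ T: P₂ = P₁; T₂ = T₁·(V₂/V₁) = 277.1 K.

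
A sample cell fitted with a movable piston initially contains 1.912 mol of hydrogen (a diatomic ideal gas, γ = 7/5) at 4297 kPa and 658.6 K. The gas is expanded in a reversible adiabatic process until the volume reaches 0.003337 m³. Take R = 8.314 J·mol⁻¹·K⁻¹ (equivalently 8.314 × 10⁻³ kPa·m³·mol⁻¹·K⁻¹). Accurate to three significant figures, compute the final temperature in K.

T₂ ≈ 581 K

From PV = nRT: V₁ = nRT₁/P₁ = 0.002436 m³.
Adiabatic (γ = 7/5), T V^(γ−1) and P V^γ constant: T₂ = T₁·(V₁/V₂)^(γ−1) = 580.7 K; P₂ = P₁·(V₁/V₂)^γ = 2766 kPa.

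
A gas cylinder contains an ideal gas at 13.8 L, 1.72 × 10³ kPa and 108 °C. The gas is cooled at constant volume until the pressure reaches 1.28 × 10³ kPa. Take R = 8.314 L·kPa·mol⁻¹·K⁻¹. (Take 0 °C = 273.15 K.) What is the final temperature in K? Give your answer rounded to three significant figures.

Convert: T₁ = 381.1 K.
V constant ⇒ P ∝ T: V₂ = V₁; T₂ = T₁·(P₂/P₁) = 283.6 K.

T₂ ≈ 284 K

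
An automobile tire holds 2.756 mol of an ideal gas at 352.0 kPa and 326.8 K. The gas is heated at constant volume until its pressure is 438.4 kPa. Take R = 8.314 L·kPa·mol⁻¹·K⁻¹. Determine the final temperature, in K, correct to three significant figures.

From PV = nRT: V₁ = nRT₁/P₁ = 21.27 L.
V constant ⇒ P ∝ T: V₂ = V₁; T₂ = T₁·(P₂/P₁) = 407.0 K.

T₂ ≈ 407 K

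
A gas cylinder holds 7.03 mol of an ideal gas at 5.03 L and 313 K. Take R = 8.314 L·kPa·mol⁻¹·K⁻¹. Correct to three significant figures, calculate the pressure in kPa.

PV = nRT ⇒ P = nRT/V = (7.03 × 8.314 × 313) / 5.03

P ≈ 3.64e+03 kPa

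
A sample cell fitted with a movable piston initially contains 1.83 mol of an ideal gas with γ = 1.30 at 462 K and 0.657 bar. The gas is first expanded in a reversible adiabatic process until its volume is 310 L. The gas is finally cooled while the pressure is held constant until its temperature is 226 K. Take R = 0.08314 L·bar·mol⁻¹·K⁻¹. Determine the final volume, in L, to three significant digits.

From PV = nRT: V₁ = nRT₁/P₁ = 107.0 L.
Adiabatic (γ = 1.30), T V^(γ−1) and P V^γ constant: T₂ = T₁·(V₁/V₂)^(γ−1) = 335.8 K; P₂ = P₁·(V₁/V₂)^γ = 0.1648 bar.
P constant ⇒ V ∝ T: P₃ = P₂; V₃ = V₂·(T₃/T₂) = 208.7 L.

V₃ ≈ 209 L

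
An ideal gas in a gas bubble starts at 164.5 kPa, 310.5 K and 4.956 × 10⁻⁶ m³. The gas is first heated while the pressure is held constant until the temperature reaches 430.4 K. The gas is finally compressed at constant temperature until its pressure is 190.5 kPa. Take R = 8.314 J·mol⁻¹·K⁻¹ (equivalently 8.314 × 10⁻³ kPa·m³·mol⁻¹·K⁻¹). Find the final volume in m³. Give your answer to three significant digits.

V₃ ≈ 5.93e-06 m³

Isobaric, so V/T is constant: P₂ = P₁; V₂ = V₁·(T₂/T₁) = 6.870e-06 m³.
Isothermal, so P V is constant: T₃ = T₂; V₃ = V₂·(P₂/P₃) = 5.932e-06 m³.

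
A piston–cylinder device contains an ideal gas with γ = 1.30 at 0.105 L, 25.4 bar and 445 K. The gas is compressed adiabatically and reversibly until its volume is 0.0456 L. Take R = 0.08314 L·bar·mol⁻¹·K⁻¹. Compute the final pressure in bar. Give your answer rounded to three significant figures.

P₂ ≈ 75.1 bar

Reversible adiabatic, γ = 1.30: T₂ = T₁·(V₁/V₂)^(γ−1) = 571.5 K; P₂ = P₁·(V₁/V₂)^γ = 75.11 bar.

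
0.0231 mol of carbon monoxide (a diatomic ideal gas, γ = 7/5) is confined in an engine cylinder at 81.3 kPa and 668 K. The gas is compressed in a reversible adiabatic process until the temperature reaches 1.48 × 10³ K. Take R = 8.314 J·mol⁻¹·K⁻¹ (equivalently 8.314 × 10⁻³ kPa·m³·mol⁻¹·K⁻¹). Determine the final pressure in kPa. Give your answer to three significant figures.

From PV = nRT: V₁ = nRT₁/P₁ = 0.001578 m³.
Adiabatic (γ = 7/5), T V^(γ−1) and P V^γ constant: P₂ = P₁·(T₂/T₁)^(γ/(γ−1)) = 1316 kPa; V₂ = V₁·(T₁/T₂)^(1/(γ−1)) = 0.0002160 m³.

P₂ ≈ 1.32e+03 kPa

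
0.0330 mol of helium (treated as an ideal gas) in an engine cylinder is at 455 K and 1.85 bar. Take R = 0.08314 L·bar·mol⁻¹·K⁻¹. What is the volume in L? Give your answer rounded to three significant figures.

PV = nRT ⇒ V = nRT/P = (0.0330 × 0.08314 × 455) / 1.85

V ≈ 0.675 L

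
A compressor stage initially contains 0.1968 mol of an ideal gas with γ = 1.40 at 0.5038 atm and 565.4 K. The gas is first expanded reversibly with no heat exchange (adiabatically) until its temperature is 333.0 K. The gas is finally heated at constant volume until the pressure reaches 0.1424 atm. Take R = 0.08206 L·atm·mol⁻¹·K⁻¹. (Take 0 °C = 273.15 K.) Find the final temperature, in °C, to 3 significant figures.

From PV = nRT: V₁ = nRT₁/P₁ = 18.12 L.
Reversible adiabatic, γ = 1.40: P₂ = P₁·(T₂/T₁)^(γ/(γ−1)) = 0.07899 atm; V₂ = V₁·(T₁/T₂)^(1/(γ−1)) = 68.08 L.
V constant ⇒ P ∝ T: V₃ = V₂; T₃ = T₂·(P₃/P₂) = 600.3 K.

T₃ ≈ 327 °C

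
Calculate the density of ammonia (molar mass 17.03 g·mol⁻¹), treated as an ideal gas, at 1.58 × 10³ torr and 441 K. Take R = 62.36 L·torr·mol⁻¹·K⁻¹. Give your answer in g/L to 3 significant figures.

ρ ≈ 0.978 g/L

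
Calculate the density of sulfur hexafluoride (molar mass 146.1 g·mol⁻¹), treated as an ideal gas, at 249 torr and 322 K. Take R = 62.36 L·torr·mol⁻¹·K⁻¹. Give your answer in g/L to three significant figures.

ρ ≈ 1.81 g/L

ρ = PM/(RT) = (249 × 146.1) / (62.36 × 322.0)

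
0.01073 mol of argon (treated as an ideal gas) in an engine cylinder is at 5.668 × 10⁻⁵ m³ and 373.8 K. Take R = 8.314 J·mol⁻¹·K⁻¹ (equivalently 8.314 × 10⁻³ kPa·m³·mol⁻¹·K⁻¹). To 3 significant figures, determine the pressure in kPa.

PV = nRT ⇒ P = nRT/V = (0.01073 × 8.314 × 10⁻³ × 373.8) / 5.668e-05

P ≈ 588 kPa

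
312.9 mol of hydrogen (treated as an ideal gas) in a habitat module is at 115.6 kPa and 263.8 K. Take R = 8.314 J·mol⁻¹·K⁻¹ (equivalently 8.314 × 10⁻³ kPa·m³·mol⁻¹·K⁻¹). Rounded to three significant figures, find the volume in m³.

V ≈ 5.94 m³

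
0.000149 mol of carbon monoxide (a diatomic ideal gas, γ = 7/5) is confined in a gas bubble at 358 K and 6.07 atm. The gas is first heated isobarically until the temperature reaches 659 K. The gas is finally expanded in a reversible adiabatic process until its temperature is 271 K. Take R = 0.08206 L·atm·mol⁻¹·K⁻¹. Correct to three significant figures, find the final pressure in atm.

From PV = nRT: V₁ = nRT₁/P₁ = 0.0007211 L.
Isobaric, so V/T is constant: P₂ = P₁; V₂ = V₁·(T₂/T₁) = 0.001327 L.
Adiabatic (γ = 7/5), T V^(γ−1) and P V^γ constant: P₃ = P₂·(T₃/T₂)^(γ/(γ−1)) = 0.2707 atm; V₃ = V₂·(T₂/T₃)^(1/(γ−1)) = 0.01224 L.

P₃ ≈ 0.271 atm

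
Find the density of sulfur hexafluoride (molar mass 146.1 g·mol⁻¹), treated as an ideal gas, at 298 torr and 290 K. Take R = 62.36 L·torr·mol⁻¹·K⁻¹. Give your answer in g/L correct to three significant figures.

ρ ≈ 2.41 g/L

ρ = PM/(RT) = (298 × 146.1) / (62.36 × 290.0)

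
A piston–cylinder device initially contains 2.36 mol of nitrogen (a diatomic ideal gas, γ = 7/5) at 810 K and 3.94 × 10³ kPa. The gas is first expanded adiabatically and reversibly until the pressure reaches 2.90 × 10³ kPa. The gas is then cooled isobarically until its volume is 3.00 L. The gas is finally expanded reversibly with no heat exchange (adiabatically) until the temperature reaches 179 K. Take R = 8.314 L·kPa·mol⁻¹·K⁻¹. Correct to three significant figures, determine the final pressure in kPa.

P₄ ≈ 121 kPa

From PV = nRT: V₁ = nRT₁/P₁ = 4.034 L.
Adiabatic (γ = 7/5), T V^(γ−1) and P V^γ constant: T₂ = T₁·(P₂/P₁)^((γ−1)/γ) = 742.1 K; V₂ = V₁·(P₁/P₂)^(1/γ) = 5.021 L.
P constant ⇒ V ∝ T: P₃ = P₂; T₃ = T₂·(V₃/V₂) = 443.4 K.
Adiabatic (γ = 7/5), T V^(γ−1) and P V^γ constant: P₄ = P₃·(T₄/T₃)^(γ/(γ−1)) = 121.2 kPa; V₄ = V₃·(T₃/T₄)^(1/(γ−1)) = 28.97 L.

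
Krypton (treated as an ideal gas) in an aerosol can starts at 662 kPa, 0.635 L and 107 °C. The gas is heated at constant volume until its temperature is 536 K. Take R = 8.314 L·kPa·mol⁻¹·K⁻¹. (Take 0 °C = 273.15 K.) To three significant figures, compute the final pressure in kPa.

P₂ ≈ 933 kPa

Convert: T₁ = 380.1 K.
Isochoric, so P/T is constant: V₂ = V₁; P₂ = P₁·(T₂/T₁) = 933.4 kPa.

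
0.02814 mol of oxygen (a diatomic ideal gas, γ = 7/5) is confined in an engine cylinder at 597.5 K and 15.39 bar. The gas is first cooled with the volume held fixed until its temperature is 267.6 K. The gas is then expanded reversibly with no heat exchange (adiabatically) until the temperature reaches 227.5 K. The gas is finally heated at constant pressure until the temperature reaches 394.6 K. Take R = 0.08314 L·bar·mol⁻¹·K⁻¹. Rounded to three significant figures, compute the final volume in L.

From PV = nRT: V₁ = nRT₁/P₁ = 0.09083 L.
Isochoric, so P/T is constant: V₂ = V₁; P₂ = P₁·(T₂/T₁) = 6.893 bar.
Adiabatic (γ = 7/5), T V^(γ−1) and P V^γ constant: P₃ = P₂·(T₃/T₂)^(γ/(γ−1)) = 3.905 bar; V₃ = V₂·(T₂/T₃)^(1/(γ−1)) = 0.1363 L.
P constant ⇒ V ∝ T: P₄ = P₃; V₄ = V₃·(T₄/T₃) = 0.2364 L.

V₄ ≈ 0.236 L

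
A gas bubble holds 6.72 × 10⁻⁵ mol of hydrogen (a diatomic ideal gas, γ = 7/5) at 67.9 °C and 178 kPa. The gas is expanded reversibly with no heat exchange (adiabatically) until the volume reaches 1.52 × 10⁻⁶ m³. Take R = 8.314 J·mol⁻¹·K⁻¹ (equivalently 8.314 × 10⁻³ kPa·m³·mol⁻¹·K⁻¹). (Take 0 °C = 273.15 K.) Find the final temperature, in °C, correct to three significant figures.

Convert: T₁ = 341.0 K.
From PV = nRT: V₁ = nRT₁/P₁ = 1.070e-06 m³.
Adiabatic (γ = 7/5), T V^(γ−1) and P V^γ constant: T₂ = T₁·(V₁/V₂)^(γ−1) = 296.4 K; P₂ = P₁·(V₁/V₂)^γ = 109.0 kPa.

T₂ ≈ 23.3 °C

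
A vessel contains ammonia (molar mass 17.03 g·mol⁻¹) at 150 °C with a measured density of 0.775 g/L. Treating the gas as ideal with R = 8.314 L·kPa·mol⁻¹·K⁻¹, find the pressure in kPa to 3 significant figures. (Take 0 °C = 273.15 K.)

P ≈ 160 kPa

ρ = PM/(RT) ⇒ P = ρRT/M = (0.775 × 8.314 × 423.1) / 17.03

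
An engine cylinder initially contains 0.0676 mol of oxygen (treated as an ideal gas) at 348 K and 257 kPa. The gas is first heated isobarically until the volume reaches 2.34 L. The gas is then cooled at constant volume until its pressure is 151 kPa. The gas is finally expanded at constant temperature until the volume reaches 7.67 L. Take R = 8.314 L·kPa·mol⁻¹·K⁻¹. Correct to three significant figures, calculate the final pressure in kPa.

P₄ ≈ 46.1 kPa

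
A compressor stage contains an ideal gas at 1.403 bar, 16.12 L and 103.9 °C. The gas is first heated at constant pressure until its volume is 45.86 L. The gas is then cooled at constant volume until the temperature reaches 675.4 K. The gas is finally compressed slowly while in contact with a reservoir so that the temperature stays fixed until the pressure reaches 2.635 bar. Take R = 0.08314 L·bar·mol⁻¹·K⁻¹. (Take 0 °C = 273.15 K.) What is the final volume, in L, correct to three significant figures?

Convert: T₁ = 377.0 K.
Isobaric, so V/T is constant: P₂ = P₁; T₂ = T₁·(V₂/V₁) = 1073 K.
Isochoric, so P/T is constant: V₃ = V₂; P₃ = P₂·(T₃/T₂) = 0.8834 bar.
T constant ⇒ Boyle's law P V = const: T₄ = T₃; V₄ = V₃·(P₃/P₄) = 15.37 L.

V₄ ≈ 15.4 L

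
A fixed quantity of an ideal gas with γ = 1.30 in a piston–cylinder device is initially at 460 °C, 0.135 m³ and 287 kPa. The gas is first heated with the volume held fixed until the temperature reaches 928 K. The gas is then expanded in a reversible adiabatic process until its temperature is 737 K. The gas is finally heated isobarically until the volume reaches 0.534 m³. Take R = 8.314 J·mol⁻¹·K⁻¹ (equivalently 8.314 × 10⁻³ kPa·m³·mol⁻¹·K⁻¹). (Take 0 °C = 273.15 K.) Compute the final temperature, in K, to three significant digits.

T₄ ≈ 1.35e+03 K

Convert: T₁ = 733.1 K.
V constant ⇒ P ∝ T: V₂ = V₁; P₂ = P₁·(T₂/T₁) = 363.3 kPa.
Reversible adiabatic, γ = 1.30: P₃ = P₂·(T₃/T₂)^(γ/(γ−1)) = 133.8 kPa; V₃ = V₂·(T₂/T₃)^(1/(γ−1)) = 0.2910 m³.
P constant ⇒ V ∝ T: P₄ = P₃; T₄ = T₃·(V₄/V₃) = 1352 K.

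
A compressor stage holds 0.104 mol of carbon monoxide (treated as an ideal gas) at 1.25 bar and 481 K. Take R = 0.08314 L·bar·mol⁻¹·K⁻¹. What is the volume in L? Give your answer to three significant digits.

PV = nRT ⇒ V = nRT/P = (0.104 × 0.08314 × 481) / 1.25

V ≈ 3.33 L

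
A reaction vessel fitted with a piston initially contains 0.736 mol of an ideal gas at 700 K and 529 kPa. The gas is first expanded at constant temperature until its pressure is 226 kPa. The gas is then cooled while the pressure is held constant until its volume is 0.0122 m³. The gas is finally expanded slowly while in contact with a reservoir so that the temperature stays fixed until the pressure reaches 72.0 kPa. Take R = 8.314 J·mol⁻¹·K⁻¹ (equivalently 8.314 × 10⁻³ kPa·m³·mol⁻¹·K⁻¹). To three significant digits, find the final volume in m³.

V₄ ≈ 0.0383 m³

From PV = nRT: V₁ = nRT₁/P₁ = 0.008097 m³.
Isothermal, so P V is constant: T₂ = T₁; V₂ = V₁·(P₁/P₂) = 0.01895 m³.
P constant ⇒ V ∝ T: P₃ = P₂; T₃ = T₂·(V₃/V₂) = 450.6 K.
T constant ⇒ Boyle's law P V = const: T₄ = T₃; V₄ = V₃·(P₃/P₄) = 0.03829 m³.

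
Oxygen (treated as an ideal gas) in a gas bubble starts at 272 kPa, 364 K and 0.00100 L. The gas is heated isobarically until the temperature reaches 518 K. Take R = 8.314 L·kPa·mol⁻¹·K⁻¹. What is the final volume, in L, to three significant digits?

Isobaric, so V/T is constant: P₂ = P₁; V₂ = V₁·(T₂/T₁) = 0.001423 L.

V₂ ≈ 0.00142 L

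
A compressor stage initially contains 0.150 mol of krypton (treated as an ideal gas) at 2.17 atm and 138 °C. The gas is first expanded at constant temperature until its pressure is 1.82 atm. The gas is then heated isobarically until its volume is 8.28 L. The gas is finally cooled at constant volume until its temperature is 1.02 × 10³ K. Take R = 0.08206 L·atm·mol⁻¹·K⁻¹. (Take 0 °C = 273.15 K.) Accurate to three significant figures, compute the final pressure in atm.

P₄ ≈ 1.52 atm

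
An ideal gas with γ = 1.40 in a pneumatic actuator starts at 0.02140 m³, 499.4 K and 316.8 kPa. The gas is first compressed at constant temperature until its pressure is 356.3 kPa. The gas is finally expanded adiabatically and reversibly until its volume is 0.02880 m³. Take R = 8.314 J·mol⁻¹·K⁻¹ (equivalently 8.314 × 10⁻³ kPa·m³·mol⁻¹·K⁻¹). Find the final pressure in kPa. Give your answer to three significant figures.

T constant ⇒ Boyle's law P V = const: T₂ = T₁; V₂ = V₁·(P₁/P₂) = 0.01903 m³.
Reversible adiabatic, γ = 1.40: T₃ = T₂·(V₂/V₃)^(γ−1) = 423.1 K; P₃ = P₂·(V₂/V₃)^γ = 199.4 kPa.

P₃ ≈ 199 kPa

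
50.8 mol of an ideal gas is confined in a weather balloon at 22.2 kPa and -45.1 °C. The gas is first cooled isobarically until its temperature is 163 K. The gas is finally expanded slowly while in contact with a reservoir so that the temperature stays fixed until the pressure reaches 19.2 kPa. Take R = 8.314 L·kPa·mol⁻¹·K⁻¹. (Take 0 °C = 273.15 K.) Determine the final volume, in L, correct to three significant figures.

V₃ ≈ 3.59e+03 L

Convert: T₁ = 228.0 K.
From PV = nRT: V₁ = nRT₁/P₁ = 4339 L.
Isobaric, so V/T is constant: P₂ = P₁; V₂ = V₁·(T₂/T₁) = 3101 L.
T constant ⇒ Boyle's law P V = const: T₃ = T₂; V₃ = V₂·(P₂/P₃) = 3586 L.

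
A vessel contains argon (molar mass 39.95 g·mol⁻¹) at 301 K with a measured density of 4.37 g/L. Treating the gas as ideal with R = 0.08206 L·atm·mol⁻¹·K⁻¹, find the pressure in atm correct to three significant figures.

P ≈ 2.70 atm

ρ = PM/(RT) ⇒ P = ρRT/M = (4.37 × 0.08206 × 301.0) / 39.95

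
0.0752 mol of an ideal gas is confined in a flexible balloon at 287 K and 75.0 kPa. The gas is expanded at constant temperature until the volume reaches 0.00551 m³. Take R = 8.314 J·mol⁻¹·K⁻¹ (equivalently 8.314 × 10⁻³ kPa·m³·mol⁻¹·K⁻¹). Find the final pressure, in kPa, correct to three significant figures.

P₂ ≈ 32.6 kPa

From PV = nRT: V₁ = nRT₁/P₁ = 0.002392 m³.
Isothermal, so P V is constant: T₂ = T₁; P₂ = P₁·(V₁/V₂) = 32.57 kPa.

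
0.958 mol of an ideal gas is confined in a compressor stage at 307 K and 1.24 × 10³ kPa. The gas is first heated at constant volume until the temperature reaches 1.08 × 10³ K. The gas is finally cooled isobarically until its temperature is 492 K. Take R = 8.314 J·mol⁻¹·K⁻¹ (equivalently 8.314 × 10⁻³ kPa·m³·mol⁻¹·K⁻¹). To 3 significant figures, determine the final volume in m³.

From PV = nRT: V₁ = nRT₁/P₁ = 0.001972 m³.
V constant ⇒ P ∝ T: V₂ = V₁; P₂ = P₁·(T₂/T₁) = 4362 kPa.
P constant ⇒ V ∝ T: P₃ = P₂; V₃ = V₂·(T₃/T₂) = 0.0008983 m³.

V₃ ≈ 0.000898 m³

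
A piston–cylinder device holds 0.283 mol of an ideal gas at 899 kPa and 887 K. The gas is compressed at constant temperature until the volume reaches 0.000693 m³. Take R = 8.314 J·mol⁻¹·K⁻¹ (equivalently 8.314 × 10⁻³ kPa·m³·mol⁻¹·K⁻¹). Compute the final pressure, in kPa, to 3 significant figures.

P₂ ≈ 3.01e+03 kPa

From PV = nRT: V₁ = nRT₁/P₁ = 0.002321 m³.
T constant ⇒ Boyle's law P V = const: T₂ = T₁; P₂ = P₁·(V₁/V₂) = 3012 kPa.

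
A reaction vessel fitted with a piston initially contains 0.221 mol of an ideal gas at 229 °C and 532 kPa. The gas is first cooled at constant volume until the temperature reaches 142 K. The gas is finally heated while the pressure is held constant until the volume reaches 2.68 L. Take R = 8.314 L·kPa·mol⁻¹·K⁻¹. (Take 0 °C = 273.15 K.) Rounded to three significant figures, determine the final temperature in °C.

T₃ ≈ -53.7 °C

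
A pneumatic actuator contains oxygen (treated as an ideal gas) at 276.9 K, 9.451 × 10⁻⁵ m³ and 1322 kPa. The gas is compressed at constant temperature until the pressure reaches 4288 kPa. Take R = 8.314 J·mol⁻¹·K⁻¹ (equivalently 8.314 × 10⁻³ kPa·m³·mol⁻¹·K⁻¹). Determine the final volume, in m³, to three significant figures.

V₂ ≈ 2.91e-05 m³

Isothermal, so P V is constant: T₂ = T₁; V₂ = V₁·(P₁/P₂) = 2.914e-05 m³.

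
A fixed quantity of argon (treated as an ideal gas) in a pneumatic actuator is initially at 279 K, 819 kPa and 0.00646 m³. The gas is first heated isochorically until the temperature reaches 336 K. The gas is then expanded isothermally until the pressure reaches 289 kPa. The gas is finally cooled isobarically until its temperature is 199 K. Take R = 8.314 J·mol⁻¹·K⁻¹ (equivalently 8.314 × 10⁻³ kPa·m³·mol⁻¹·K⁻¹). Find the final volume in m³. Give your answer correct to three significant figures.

V₄ ≈ 0.0131 m³

V constant ⇒ P ∝ T: V₂ = V₁; P₂ = P₁·(T₂/T₁) = 986.3 kPa.
T constant ⇒ Boyle's law P V = const: T₃ = T₂; V₃ = V₂·(P₂/P₃) = 0.02205 m³.
Isobaric, so V/T is constant: P₄ = P₃; V₄ = V₃·(T₄/T₃) = 0.01306 m³.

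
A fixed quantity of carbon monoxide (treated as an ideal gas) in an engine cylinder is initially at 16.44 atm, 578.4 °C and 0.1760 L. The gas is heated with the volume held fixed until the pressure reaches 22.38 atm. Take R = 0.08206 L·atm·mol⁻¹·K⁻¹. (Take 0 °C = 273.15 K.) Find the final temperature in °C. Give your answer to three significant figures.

T₂ ≈ 886 °C

Convert: T₁ = 851.5 K.
Isochoric, so P/T is constant: V₂ = V₁; T₂ = T₁·(P₂/P₁) = 1159 K.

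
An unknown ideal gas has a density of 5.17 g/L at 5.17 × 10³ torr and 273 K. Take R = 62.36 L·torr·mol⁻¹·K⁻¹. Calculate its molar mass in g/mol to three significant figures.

M ≈ 17.0 g/mol

ρ = PM/(RT) ⇒ M = ρRT/P = (5.17 × 62.36 × 273.0) / 5.17e+03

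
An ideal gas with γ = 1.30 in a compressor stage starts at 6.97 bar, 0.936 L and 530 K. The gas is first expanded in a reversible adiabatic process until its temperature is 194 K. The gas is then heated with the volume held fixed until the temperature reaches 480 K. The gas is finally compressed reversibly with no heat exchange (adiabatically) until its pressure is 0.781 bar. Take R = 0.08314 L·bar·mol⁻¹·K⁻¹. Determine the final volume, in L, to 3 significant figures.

V₄ ≈ 10.1 L

Reversible adiabatic, γ = 1.30: P₂ = P₁·(T₂/T₁)^(γ/(γ−1)) = 0.08950 bar; V₂ = V₁·(T₁/T₂)^(1/(γ−1)) = 26.68 L.
V constant ⇒ P ∝ T: V₃ = V₂; P₃ = P₂·(T₃/T₂) = 0.2215 bar.
Reversible adiabatic, γ = 1.30: T₄ = T₃·(P₄/P₃)^((γ−1)/γ) = 642.0 K; V₄ = V₃·(P₃/P₄)^(1/γ) = 10.12 L.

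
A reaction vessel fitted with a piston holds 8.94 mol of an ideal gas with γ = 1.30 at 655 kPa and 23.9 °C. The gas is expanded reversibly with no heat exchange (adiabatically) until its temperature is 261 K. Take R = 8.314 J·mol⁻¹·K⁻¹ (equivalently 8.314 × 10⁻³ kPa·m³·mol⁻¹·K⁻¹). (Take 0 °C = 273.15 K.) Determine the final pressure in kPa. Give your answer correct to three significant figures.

P₂ ≈ 374 kPa

Convert: T₁ = 297.0 K.
From PV = nRT: V₁ = nRT₁/P₁ = 0.03371 m³.
Adiabatic (γ = 1.30), T V^(γ−1) and P V^γ constant: P₂ = P₁·(T₂/T₁)^(γ/(γ−1)) = 373.9 kPa; V₂ = V₁·(T₁/T₂)^(1/(γ−1)) = 0.05188 m³.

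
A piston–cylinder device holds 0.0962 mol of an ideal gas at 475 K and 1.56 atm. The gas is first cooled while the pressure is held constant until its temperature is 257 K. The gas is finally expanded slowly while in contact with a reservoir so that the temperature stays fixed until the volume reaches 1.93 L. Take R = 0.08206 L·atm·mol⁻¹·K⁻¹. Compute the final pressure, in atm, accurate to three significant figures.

P₃ ≈ 1.05 atm

From PV = nRT: V₁ = nRT₁/P₁ = 2.404 L.
P constant ⇒ V ∝ T: P₂ = P₁; V₂ = V₁·(T₂/T₁) = 1.301 L.
Isothermal, so P V is constant: T₃ = T₂; P₃ = P₂·(V₂/V₃) = 1.051 atm.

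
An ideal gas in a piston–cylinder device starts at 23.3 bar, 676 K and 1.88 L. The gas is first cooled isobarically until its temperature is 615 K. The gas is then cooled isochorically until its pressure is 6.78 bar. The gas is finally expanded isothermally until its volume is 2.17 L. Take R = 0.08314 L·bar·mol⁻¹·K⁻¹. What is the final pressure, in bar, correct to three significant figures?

P₄ ≈ 5.34 bar

Isobaric, so V/T is constant: P₂ = P₁; V₂ = V₁·(T₂/T₁) = 1.710 L.
Isochoric, so P/T is constant: V₃ = V₂; T₃ = T₂·(P₃/P₂) = 179.0 K.
T constant ⇒ Boyle's law P V = const: T₄ = T₃; P₄ = P₃·(V₃/V₄) = 5.344 bar.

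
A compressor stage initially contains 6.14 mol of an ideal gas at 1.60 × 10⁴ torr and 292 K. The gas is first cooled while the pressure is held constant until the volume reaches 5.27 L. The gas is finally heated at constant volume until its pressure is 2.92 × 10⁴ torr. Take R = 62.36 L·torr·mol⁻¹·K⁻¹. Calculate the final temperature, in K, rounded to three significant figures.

T₃ ≈ 402 K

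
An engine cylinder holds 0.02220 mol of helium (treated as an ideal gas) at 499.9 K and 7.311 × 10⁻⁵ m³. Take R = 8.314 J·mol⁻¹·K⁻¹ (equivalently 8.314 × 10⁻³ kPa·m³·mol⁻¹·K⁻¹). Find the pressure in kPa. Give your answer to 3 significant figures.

P ≈ 1.26e+03 kPa

PV = nRT ⇒ P = nRT/V = (0.02220 × 8.314 × 10⁻³ × 499.9) / 7.311e-05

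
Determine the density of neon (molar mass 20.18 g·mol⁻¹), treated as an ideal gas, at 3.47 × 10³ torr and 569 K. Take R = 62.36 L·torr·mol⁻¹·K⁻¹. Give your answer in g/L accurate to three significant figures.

ρ = PM/(RT) = (3.47e+03 × 20.18) / (62.36 × 569.0)

ρ ≈ 1.97 g/L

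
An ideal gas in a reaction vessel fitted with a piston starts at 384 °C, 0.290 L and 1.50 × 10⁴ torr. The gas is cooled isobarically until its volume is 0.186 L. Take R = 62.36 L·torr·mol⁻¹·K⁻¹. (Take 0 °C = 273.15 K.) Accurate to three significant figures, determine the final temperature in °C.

T₂ ≈ 148 °C

Convert: T₁ = 657.1 K.
Isobaric, so V/T is constant: P₂ = P₁; T₂ = T₁·(V₂/V₁) = 421.5 K.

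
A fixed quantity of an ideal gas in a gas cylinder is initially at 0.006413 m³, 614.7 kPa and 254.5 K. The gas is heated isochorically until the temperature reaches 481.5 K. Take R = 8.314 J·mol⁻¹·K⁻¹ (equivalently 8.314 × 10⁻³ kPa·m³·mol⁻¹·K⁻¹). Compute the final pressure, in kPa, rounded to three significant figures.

P₂ ≈ 1.16e+03 kPa

V constant ⇒ P ∝ T: V₂ = V₁; P₂ = P₁·(T₂/T₁) = 1163 kPa.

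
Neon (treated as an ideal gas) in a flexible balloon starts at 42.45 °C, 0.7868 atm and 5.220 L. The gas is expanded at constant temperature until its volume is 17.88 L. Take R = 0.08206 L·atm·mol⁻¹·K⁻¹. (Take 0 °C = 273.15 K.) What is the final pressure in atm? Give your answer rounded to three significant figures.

Convert: T₁ = 315.6 K.
Isothermal, so P V is constant: T₂ = T₁; P₂ = P₁·(V₁/V₂) = 0.2297 atm.

P₂ ≈ 0.230 atm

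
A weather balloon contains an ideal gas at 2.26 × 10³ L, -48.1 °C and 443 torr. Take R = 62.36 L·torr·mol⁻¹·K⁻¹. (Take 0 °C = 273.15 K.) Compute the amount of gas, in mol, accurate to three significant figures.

n ≈ 71.3 mol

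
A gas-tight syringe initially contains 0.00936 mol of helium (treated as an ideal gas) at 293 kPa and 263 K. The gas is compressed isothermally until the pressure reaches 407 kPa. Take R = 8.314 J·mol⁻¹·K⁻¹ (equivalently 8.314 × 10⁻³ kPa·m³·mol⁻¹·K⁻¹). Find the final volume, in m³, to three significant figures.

V₂ ≈ 5.03e-05 m³

From PV = nRT: V₁ = nRT₁/P₁ = 6.985e-05 m³.
Isothermal, so P V is constant: T₂ = T₁; V₂ = V₁·(P₁/P₂) = 5.029e-05 m³.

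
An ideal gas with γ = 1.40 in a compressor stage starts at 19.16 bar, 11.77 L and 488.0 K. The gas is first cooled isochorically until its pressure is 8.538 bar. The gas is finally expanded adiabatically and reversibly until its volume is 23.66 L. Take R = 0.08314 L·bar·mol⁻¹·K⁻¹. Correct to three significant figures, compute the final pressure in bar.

P₃ ≈ 3.21 bar

V constant ⇒ P ∝ T: V₂ = V₁; T₂ = T₁·(P₂/P₁) = 217.5 K.
Reversible adiabatic, γ = 1.40: T₃ = T₂·(V₂/V₃)^(γ−1) = 164.5 K; P₃ = P₂·(V₂/V₃)^γ = 3.212 bar.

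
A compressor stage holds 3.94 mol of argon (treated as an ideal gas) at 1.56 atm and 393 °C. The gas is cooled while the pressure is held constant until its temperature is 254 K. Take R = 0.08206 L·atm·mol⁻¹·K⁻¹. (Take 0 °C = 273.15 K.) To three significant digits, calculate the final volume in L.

Convert: T₁ = 666.1 K.
From PV = nRT: V₁ = nRT₁/P₁ = 138.1 L.
P constant ⇒ V ∝ T: P₂ = P₁; V₂ = V₁·(T₂/T₁) = 52.64 L.

V₂ ≈ 52.6 L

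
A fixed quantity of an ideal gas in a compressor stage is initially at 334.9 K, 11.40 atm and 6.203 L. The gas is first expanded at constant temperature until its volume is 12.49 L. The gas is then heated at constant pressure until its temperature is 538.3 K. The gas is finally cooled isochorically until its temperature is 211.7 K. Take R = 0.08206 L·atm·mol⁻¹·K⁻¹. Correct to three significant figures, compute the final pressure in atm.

P₄ ≈ 2.23 atm

Isothermal, so P V is constant: T₂ = T₁; P₂ = P₁·(V₁/V₂) = 5.662 atm.
Isobaric, so V/T is constant: P₃ = P₂; V₃ = V₂·(T₃/T₂) = 20.08 L.
V constant ⇒ P ∝ T: V₄ = V₃; P₄ = P₃·(T₄/T₃) = 2.227 atm.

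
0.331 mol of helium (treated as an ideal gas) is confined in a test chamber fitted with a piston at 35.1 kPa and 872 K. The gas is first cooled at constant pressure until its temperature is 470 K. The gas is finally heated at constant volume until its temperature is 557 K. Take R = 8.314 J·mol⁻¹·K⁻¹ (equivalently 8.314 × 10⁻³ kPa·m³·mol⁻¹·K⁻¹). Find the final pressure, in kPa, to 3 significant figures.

P₃ ≈ 41.6 kPa

From PV = nRT: V₁ = nRT₁/P₁ = 0.06837 m³.
P constant ⇒ V ∝ T: P₂ = P₁; V₂ = V₁·(T₂/T₁) = 0.03685 m³.
Isochoric, so P/T is constant: V₃ = V₂; P₃ = P₂·(T₃/T₂) = 41.60 kPa.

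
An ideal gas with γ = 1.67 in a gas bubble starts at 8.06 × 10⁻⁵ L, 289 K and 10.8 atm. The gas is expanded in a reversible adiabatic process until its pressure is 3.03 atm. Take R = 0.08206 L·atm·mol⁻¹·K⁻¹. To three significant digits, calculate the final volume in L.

Adiabatic (γ = 1.67), T V^(γ−1) and P V^γ constant: T₂ = T₁·(P₂/P₁)^((γ−1)/γ) = 173.6 K; V₂ = V₁·(P₁/P₂)^(1/γ) = 0.0001725 L.

V₂ ≈ 0.000173 L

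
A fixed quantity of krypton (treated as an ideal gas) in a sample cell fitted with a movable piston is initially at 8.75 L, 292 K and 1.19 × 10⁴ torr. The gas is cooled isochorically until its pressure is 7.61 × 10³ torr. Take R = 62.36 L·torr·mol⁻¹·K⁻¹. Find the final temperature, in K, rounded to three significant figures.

T₂ ≈ 187 K

V constant ⇒ P ∝ T: V₂ = V₁; T₂ = T₁·(P₂/P₁) = 186.7 K.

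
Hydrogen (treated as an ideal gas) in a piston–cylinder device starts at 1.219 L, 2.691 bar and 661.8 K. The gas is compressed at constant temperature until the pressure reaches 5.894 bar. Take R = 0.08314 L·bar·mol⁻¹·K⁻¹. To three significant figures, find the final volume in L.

Isothermal, so P V is constant: T₂ = T₁; V₂ = V₁·(P₁/P₂) = 0.5566 L.

V₂ ≈ 0.557 L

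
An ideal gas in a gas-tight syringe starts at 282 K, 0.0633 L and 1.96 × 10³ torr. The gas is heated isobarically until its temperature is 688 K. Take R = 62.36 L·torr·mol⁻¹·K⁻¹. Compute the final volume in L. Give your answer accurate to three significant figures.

Isobaric, so V/T is constant: P₂ = P₁; V₂ = V₁·(T₂/T₁) = 0.1544 L.

V₂ ≈ 0.154 L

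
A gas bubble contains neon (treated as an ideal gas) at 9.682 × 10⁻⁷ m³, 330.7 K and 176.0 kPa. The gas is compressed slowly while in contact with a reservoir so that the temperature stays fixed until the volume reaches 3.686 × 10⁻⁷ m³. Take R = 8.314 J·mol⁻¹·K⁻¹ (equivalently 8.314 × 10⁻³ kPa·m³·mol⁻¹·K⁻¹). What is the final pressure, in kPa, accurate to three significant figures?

T constant ⇒ Boyle's law P V = const: T₂ = T₁; P₂ = P₁·(V₁/V₂) = 462.3 kPa.

P₂ ≈ 462 kPa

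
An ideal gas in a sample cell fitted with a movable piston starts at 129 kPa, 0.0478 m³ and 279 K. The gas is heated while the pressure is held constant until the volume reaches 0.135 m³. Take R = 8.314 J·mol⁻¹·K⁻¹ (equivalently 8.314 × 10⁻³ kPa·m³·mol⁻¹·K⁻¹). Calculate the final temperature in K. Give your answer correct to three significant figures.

T₂ ≈ 788 K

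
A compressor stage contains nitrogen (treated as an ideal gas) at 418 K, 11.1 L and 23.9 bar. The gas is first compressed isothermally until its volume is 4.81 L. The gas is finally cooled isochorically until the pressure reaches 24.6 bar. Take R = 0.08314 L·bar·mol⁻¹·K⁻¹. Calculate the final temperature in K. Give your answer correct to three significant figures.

Isothermal, so P V is constant: T₂ = T₁; P₂ = P₁·(V₁/V₂) = 55.15 bar.
V constant ⇒ P ∝ T: V₃ = V₂; T₃ = T₂·(P₃/P₂) = 186.4 K.

T₃ ≈ 186 K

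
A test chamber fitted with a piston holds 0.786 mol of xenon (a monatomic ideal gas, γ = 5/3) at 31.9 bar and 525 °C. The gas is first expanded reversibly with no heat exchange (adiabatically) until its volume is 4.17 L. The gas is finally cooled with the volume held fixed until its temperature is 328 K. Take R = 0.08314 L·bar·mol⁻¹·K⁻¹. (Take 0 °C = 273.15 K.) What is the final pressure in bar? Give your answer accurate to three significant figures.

P₃ ≈ 5.14 bar

Convert: T₁ = 798.1 K.
From PV = nRT: V₁ = nRT₁/P₁ = 1.635 L.
Adiabatic (γ = 5/3), T V^(γ−1) and P V^γ constant: T₂ = T₁·(V₁/V₂)^(γ−1) = 427.6 K; P₂ = P₁·(V₁/V₂)^γ = 6.701 bar.
Isochoric, so P/T is constant: V₃ = V₂; P₃ = P₂·(T₃/T₂) = 5.140 bar.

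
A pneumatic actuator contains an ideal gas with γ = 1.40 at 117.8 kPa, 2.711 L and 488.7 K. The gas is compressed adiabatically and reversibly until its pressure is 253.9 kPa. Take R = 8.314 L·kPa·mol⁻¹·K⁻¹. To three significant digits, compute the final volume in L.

Reversible adiabatic, γ = 1.40: T₂ = T₁·(P₂/P₁)^((γ−1)/γ) = 608.6 K; V₂ = V₁·(P₁/P₂)^(1/γ) = 1.566 L.

V₂ ≈ 1.57 L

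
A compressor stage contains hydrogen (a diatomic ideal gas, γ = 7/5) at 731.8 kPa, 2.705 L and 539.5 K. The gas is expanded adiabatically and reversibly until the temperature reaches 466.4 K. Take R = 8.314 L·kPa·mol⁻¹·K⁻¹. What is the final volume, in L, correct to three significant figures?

Reversible adiabatic, γ = 7/5: P₂ = P₁·(T₂/T₁)^(γ/(γ−1)) = 439.6 kPa; V₂ = V₁·(T₁/T₂)^(1/(γ−1)) = 3.893 L.

V₂ ≈ 3.89 L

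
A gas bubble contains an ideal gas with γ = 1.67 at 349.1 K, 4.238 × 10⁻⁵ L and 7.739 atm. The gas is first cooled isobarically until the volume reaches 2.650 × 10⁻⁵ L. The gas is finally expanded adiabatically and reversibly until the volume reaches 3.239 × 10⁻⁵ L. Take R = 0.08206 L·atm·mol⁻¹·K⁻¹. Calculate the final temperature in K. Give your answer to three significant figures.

P constant ⇒ V ∝ T: P₂ = P₁; T₂ = T₁·(V₂/V₁) = 218.3 K.
Reversible adiabatic, γ = 1.67: T₃ = T₂·(V₂/V₃)^(γ−1) = 190.8 K; P₃ = P₂·(V₂/V₃)^γ = 5.535 atm.

T₃ ≈ 191 K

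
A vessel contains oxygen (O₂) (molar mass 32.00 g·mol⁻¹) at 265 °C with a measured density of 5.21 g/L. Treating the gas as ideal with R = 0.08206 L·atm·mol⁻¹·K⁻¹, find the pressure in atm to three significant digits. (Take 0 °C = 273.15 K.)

ρ = PM/(RT) ⇒ P = ρRT/M = (5.21 × 0.08206 × 538.1) / 32.00

P ≈ 7.19 atm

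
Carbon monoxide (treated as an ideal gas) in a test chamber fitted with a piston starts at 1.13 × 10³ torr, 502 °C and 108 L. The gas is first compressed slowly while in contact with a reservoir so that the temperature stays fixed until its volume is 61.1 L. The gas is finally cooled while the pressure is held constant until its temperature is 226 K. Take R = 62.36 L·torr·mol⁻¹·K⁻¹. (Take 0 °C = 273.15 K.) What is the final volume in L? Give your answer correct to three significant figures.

Convert: T₁ = 775.1 K.
Isothermal, so P V is constant: T₂ = T₁; P₂ = P₁·(V₁/V₂) = 1997 torr.
Isobaric, so V/T is constant: P₃ = P₂; V₃ = V₂·(T₃/T₂) = 17.81 L.

V₃ ≈ 17.8 L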